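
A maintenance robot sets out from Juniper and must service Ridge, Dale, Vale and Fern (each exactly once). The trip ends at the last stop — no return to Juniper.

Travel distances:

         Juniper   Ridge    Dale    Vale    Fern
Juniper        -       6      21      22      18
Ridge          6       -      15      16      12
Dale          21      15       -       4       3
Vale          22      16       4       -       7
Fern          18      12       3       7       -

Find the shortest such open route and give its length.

25 — the minimum one-way total.

There are 4! = 24 possible orderings.
Juniper → Ridge → Dale → Vale → Fern: 6+15+4+7 = 32
Juniper → Ridge → Dale → Fern → Vale: 6+15+3+7 = 31
Juniper → Ridge → Vale → Dale → Fern: 6+16+4+3 = 29
Juniper → Ridge → Vale → Fern → Dale: 6+16+7+3 = 32
Juniper → Ridge → Fern → Dale → Vale: 6+12+3+4 = 25
Juniper → Ridge → Fern → Vale → Dale: 6+12+7+4 = 29
Juniper → Dale → Ridge → Vale → Fern: 21+15+16+7 = 59
Juniper → Dale → Ridge → Fern → Vale: 21+15+12+7 = 55
Juniper → Dale → Vale → Ridge → Fern: 21+4+16+12 = 53
Juniper → Dale → Vale → Fern → Ridge: 21+4+7+12 = 44
Juniper → Dale → Fern → Ridge → Vale: 21+3+12+16 = 52
Juniper → Dale → Fern → Vale → Ridge: 21+3+7+16 = 47
Juniper → Vale → Ridge → Dale → Fern: 22+16+15+3 = 56
Juniper → Vale → Ridge → Fern → Dale: 22+16+12+3 = 53
… (10 more)
The minimum is 25.
One shortest path: Juniper → Ridge → Fern → Dale → Vale.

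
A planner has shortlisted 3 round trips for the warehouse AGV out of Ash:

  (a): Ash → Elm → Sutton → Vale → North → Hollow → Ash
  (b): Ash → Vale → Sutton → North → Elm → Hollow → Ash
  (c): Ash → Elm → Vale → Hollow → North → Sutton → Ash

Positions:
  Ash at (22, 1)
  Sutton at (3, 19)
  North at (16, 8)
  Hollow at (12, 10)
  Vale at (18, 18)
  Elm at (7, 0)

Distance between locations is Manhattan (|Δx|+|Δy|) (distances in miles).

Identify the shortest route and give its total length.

(a): 16 + 23 + 16 + 12 + 6 + 19 = 92
(b): 21 + 16 + 24 + 17 + 15 + 19 = 112
(c): 16 + 29 + 14 + 6 + 24 + 37 = 126

Shortest is (a), total 92 miles.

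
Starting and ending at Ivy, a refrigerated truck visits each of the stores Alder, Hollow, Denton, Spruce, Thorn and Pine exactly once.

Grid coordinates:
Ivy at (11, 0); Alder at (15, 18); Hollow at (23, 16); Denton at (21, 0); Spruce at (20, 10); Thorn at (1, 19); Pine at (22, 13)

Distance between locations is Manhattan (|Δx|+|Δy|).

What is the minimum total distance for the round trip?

84 — the shortest possible round trip.

There are 360 distinct closed tours to check (reversals are equivalent).
Ivy - Alder - Hollow - Denton - Spruce - Thorn - Pine - Ivy: 22+10+18+11+28+27+24 = 140
Ivy - Alder - Hollow - Denton - Spruce - Pine - Thorn - Ivy: 22+10+18+11+5+27+29 = 122
Ivy - Alder - Hollow - Denton - Thorn - Spruce - Pine - Ivy: 22+10+18+39+28+5+24 = 146
Ivy - Alder - Hollow - Denton - Thorn - Pine - Spruce - Ivy: 22+10+18+39+27+5+19 = 140
Ivy - Alder - Hollow - Denton - Pine - Spruce - Thorn - Ivy: 22+10+18+14+5+28+29 = 126
Ivy - Alder - Hollow - Denton - Pine - Thorn - Spruce - Ivy: 22+10+18+14+27+28+19 = 138
Ivy - Alder - Hollow - Spruce - Denton - Thorn - Pine - Ivy: 22+10+9+11+39+27+24 = 142
Ivy - Alder - Hollow - Spruce - Denton - Pine - Thorn - Ivy: 22+10+9+11+14+27+29 = 122
… (352 more)
Ivy - Denton - Spruce - Pine - Hollow - Alder - Thorn - Ivy: 10+11+5+4+10+15+29 = 84  ← best
The minimum is 84.
One optimal route: Ivy → Denton → Spruce → Pine → Hollow → Alder → Thorn → Ivy (or its reverse).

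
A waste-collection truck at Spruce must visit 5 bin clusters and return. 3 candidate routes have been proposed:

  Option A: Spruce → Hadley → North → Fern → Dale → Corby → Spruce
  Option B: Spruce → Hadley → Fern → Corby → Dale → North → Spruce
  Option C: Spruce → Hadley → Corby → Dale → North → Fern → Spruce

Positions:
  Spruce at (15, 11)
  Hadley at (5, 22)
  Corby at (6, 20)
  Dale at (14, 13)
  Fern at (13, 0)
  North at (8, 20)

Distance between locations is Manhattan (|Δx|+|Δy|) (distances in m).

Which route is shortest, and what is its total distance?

Option A: 21 + 5 + 25 + 14 + 15 + 18 = 98
Option B: 21 + 30 + 27 + 15 + 13 + 16 = 122
Option C: 21 + 3 + 15 + 13 + 25 + 13 = 90

Shortest is Option C, total 90 m.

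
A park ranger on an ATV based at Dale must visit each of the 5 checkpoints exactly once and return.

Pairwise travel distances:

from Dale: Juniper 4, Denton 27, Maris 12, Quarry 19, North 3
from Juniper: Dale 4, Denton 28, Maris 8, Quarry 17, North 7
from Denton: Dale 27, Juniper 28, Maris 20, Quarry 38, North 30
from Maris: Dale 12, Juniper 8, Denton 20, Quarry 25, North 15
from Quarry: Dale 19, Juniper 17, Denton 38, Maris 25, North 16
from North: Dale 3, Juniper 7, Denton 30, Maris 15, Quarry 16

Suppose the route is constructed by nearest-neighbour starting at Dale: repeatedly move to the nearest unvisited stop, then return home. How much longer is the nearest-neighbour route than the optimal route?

Dale: North=3, Juniper=4, Maris=12, Quarry=19, Denton=27 ⇒ North
North: Juniper=7, Maris=15, Quarry=16, Denton=30 ⇒ Juniper
Juniper: Maris=8, Quarry=17, Denton=28 ⇒ Maris
Maris: Denton=20, Quarry=25 ⇒ Denton
Denton: Quarry=38 ⇒ Quarry
NN route Dale → North → Juniper → Maris → Denton → Quarry → Dale costs 95.
Optimal: Dale → Juniper → Maris → Denton → Quarry → North → Dale costs 89 (by enumerating all 60 distinct tours).
Excess = 95 − 89 = 6.

The nearest-neighbour route is 6 longer than optimal.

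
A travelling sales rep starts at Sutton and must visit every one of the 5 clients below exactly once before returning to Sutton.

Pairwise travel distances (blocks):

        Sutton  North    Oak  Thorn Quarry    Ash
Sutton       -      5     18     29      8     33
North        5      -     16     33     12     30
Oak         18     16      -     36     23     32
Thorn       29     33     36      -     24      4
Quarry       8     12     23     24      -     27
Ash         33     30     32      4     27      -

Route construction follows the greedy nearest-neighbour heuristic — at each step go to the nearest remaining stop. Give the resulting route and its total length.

From Sutton: distances to unvisited — North=5, Quarry=8, Oak=18, Thorn=29, Ash=33. Nearest is North (5).
From North: distances to unvisited — Quarry=12, Oak=16, Ash=30, Thorn=33. Nearest is Quarry (12).
From Quarry: distances to unvisited — Oak=23, Thorn=24, Ash=27. Nearest is Oak (23).
From Oak: distances to unvisited — Ash=32, Thorn=36. Nearest is Ash (32).
From Ash: distances to unvisited — Thorn=4. Nearest is Thorn (4).
Return Thorn→Sutton: 29.
Total = 5 + 12 + 23 + 32 + 4 + 29 = 105.

Total distance 105 blocks via the nearest-neighbour route Sutton → North → Quarry → Oak → Ash → Thorn → Sutton.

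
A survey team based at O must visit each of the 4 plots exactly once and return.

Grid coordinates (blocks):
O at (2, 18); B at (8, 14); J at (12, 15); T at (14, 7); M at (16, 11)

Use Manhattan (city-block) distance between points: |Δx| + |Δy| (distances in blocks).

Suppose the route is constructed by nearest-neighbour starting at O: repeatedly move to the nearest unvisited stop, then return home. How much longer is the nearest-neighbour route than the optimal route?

From O: B=10, J=13, M=21, T=23 → choose B (10).
From B: J=5, M=11, T=13 → choose J (5).
From J: M=8, T=10 → choose M (8).
From M: T=6 → choose T (6).
NN route O → B → J → M → T → O costs 52.
Optimal: O → B → T → M → J → O costs 50 (by enumerating all 12 distinct tours).
Excess = 52 − 50 = 2.

Excess over optimum: 2 blocks.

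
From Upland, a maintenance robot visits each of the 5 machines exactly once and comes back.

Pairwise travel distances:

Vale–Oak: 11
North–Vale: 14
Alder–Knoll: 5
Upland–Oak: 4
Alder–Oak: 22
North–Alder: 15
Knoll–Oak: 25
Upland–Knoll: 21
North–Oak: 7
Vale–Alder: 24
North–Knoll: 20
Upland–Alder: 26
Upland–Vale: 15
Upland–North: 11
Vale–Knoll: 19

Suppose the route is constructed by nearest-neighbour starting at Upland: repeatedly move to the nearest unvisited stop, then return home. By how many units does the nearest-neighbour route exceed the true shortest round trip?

Excess over optimum: 10.

Upland: Oak=4, North=11, Vale=15, Knoll=21, Alder=26 ⇒ Oak
Oak: North=7, Vale=11, Alder=22, Knoll=25 ⇒ North
North: Vale=14, Alder=15, Knoll=20 ⇒ Vale
Vale: Knoll=19, Alder=24 ⇒ Knoll
Knoll: Alder=5 ⇒ Alder
NN route Upland → Oak → North → Vale → Knoll → Alder → Upland costs 75.
Optimal: Upland → North → Alder → Knoll → Vale → Oak → Upland costs 65 (by enumerating all 60 distinct tours).
Excess = 75 − 65 = 10.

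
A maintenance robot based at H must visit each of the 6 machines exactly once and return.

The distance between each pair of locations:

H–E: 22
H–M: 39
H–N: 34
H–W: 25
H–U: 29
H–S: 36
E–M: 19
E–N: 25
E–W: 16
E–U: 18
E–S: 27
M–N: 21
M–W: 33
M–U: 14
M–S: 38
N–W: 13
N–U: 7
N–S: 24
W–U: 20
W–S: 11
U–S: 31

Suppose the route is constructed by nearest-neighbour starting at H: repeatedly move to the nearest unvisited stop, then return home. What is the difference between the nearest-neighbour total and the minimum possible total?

From H: E=22, W=25, U=29, N=34, S=36, M=39 → choose E (22).
From E: W=16, U=18, M=19, N=25, S=27 → choose W (16).
From W: S=11, N=13, U=20, M=33 → choose S (11).
From S: N=24, U=31, M=38 → choose N (24).
From N: U=7, M=21 → choose U (7).
From U: M=14 → choose M (14).
NN route H → E → W → S → N → U → M → H costs 133.
Optimal: H → E → M → U → N → W → S → H costs 122 (by enumerating all 360 distinct tours).
Excess = 133 − 122 = 11.

Excess over optimum: 11.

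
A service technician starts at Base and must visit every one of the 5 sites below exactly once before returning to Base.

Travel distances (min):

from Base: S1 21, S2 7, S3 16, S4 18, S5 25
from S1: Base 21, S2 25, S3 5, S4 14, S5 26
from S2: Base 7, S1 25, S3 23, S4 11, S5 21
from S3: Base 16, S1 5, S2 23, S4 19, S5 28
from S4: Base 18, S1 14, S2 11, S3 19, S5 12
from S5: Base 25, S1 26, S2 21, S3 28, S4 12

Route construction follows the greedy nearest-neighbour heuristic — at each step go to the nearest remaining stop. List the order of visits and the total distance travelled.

At Base the remaining stops are S2 7, S3 16, S4 18, S1 21, S5 25; go to S2.
At S2 the remaining stops are S4 11, S5 21, S3 23, S1 25; go to S4.
At S4 the remaining stops are S5 12, S1 14, S3 19; go to S5.
At S5 the remaining stops are S1 26, S3 28; go to S1.
At S1 the remaining stops are S3 5; go to S3.
Return S3→Base: 16.
Total = 7 + 11 + 12 + 26 + 5 + 16 = 77.

77 min along Base → S2 → S4 → S5 → S1 → S3 → Base.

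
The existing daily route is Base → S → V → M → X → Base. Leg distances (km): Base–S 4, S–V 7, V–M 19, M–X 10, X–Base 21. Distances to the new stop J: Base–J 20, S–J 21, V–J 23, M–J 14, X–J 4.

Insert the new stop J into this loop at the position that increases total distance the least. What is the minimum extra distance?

+3 km — insert J between X and Base.

Insertion cost between consecutive stops i–j is d(i,J) + d(J,j) − d(i,j):
  between Base and S: 20 + 21 − 4 = 37
  between S and V: 21 + 23 − 7 = 37
  between V and M: 23 + 14 − 19 = 18
  between M and X: 14 + 4 − 10 = 8
  between X and Base: 4 + 20 − 21 = 3
Cheapest insertion is between X and Base, adding 3.
New total = 61 + 3 = 64.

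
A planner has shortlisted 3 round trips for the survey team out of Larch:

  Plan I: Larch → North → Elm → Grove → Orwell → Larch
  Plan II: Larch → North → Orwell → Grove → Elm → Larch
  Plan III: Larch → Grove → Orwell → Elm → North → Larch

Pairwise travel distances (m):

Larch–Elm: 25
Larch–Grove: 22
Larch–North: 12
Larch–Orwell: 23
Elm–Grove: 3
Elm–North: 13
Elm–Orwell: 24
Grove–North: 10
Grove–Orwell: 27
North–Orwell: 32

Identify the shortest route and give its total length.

Plan I: 12 + 13 + 3 + 27 + 23 = 78
Plan II: 12 + 32 + 27 + 3 + 25 = 99
Plan III: 22 + 27 + 24 + 13 + 12 = 98

Shortest is Plan I, total 78 m.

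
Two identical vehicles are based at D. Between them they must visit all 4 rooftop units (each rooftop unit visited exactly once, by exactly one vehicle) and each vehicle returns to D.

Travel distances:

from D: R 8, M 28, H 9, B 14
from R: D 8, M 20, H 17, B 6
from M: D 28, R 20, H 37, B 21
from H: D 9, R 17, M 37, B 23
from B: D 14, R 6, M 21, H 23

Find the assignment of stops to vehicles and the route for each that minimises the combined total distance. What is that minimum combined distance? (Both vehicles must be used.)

81 — the smallest possible combined total.

Check every non-empty split of the stops between the two vehicles; for each half take its own optimal tour:
  {R} + {M, H, B}: 16 + 81 = 97
  {M} + {R, H, B}: 56 + 46 = 102
  {R, M} + {H, B}: 56 + 46 = 102
  {H} + {R, M, B}: 18 + 63 = 81
  {R, H} + {M, B}: 34 + 63 = 97
  {M, H} + {R, B}: 74 + 28 = 102
  … (7 splits in total)
Best: vehicle 1 D → H → D = 18; vehicle 2 D → R → M → B → D = 63; combined 81.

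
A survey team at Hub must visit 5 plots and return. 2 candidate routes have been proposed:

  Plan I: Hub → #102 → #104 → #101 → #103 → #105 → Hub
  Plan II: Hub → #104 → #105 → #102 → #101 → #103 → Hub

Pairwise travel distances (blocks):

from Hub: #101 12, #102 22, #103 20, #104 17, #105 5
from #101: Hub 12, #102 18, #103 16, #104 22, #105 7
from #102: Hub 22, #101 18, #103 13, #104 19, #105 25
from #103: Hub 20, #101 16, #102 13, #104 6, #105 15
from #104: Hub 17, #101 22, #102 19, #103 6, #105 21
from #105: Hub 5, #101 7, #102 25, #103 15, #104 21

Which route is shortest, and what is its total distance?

Plan I: 22 + 19 + 22 + 16 + 15 + 5 = 99
Plan II: 17 + 21 + 25 + 18 + 16 + 20 = 117

Shortest is Plan I, total 99 blocks.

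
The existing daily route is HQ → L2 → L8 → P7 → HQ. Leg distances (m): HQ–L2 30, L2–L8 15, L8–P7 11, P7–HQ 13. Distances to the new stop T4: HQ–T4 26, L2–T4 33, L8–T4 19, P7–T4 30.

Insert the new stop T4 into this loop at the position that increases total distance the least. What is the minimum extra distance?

Minimum extra distance: 29 m, inserting T4 between HQ and L2.

Insertion cost between consecutive stops i–j is d(i,T4) + d(T4,j) − d(i,j):
  between HQ and L2: 26 + 33 − 30 = 29
  between L2 and L8: 33 + 19 − 15 = 37
  between L8 and P7: 19 + 30 − 11 = 38
  between P7 and HQ: 30 + 26 − 13 = 43
Cheapest insertion is between HQ and L2, adding 29.
New total = 69 + 29 = 98.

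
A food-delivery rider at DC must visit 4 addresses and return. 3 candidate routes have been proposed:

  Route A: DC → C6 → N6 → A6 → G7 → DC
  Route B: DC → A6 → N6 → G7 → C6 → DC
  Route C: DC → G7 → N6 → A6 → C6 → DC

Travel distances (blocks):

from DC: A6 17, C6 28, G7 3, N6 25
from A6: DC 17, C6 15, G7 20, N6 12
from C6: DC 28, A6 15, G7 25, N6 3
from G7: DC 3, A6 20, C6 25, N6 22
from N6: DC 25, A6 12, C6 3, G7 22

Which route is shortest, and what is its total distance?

Route A: 28 + 3 + 12 + 20 + 3 = 66
Route B: 17 + 12 + 22 + 25 + 28 = 104
Route C: 3 + 22 + 12 + 15 + 28 = 80

66 blocks — Route A is the shortest.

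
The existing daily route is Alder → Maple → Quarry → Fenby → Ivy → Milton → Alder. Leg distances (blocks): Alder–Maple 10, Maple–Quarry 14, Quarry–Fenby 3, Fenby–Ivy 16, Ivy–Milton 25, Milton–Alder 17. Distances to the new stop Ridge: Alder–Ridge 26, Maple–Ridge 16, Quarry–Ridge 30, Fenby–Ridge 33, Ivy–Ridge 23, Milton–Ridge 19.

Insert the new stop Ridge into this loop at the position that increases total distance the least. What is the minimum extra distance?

+17 blocks — insert Ridge between Ivy and Milton.

Insertion cost between consecutive stops i–j is d(i,Ridge) + d(Ridge,j) − d(i,j):
  between Alder and Maple: 26 + 16 − 10 = 32
  between Maple and Quarry: 16 + 30 − 14 = 32
  between Quarry and Fenby: 30 + 33 − 3 = 60
  between Fenby and Ivy: 33 + 23 − 16 = 40
  between Ivy and Milton: 23 + 19 − 25 = 17
  between Milton and Alder: 19 + 26 − 17 = 28
Cheapest insertion is between Ivy and Milton, adding 17.
New total = 85 + 17 = 102.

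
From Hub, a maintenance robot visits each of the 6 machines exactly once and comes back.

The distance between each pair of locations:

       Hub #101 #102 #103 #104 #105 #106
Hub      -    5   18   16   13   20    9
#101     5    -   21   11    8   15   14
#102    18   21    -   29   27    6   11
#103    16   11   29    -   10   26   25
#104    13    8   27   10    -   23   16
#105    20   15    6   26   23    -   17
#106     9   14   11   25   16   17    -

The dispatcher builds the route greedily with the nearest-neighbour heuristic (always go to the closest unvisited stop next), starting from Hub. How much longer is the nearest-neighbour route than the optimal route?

Hub: #101=5, #106=9, #104=13, #103=16, #102=18, #105=20 ⇒ #101
#101: #104=8, #103=11, #106=14, #105=15, #102=21 ⇒ #104
#104: #103=10, #106=16, #105=23, #102=27 ⇒ #103
#103: #106=25, #105=26, #102=29 ⇒ #106
#106: #102=11, #105=17 ⇒ #102
#102: #105=6 ⇒ #105
NN route Hub → #101 → #104 → #103 → #106 → #102 → #105 → Hub costs 85.
Optimal: Hub → #101 → #103 → #104 → #105 → #102 → #106 → Hub costs 75 (by enumerating all 360 distinct tours).
Excess = 85 − 75 = 10.

10 longer than the optimal tour.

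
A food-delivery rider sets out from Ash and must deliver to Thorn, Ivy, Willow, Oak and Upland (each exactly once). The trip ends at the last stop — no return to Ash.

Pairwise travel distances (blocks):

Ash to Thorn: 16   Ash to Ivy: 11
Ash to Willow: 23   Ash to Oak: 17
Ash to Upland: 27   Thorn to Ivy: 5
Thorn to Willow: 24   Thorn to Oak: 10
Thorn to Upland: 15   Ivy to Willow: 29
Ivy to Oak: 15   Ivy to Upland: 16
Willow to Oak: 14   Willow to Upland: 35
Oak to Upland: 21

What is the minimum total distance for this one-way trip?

There are 5! = 120 possible orderings.
Ash→Thorn→Ivy→Willow→Oak→Upland: 16+5+29+14+21 = 85
Ash→Thorn→Ivy→Willow→Upland→Oak: 16+5+29+35+21 = 106
Ash→Thorn→Ivy→Oak→Willow→Upland: 16+5+15+14+35 = 85
Ash→Thorn→Ivy→Oak→Upland→Willow: 16+5+15+21+35 = 92
Ash→Thorn→Ivy→Upland→Willow→Oak: 16+5+16+35+14 = 86
Ash→Thorn→Ivy→Upland→Oak→Willow: 16+5+16+21+14 = 72
Ash→Thorn→Willow→Ivy→Oak→Upland: 16+24+29+15+21 = 105
Ash→Thorn→Willow→Ivy→Upland→Oak: 16+24+29+16+21 = 106
Ash→Thorn→Willow→Oak→Ivy→Upland: 16+24+14+15+16 = 85
Ash→Thorn→Willow→Oak→Upland→Ivy: 16+24+14+21+16 = 91
Ash→Thorn→Willow→Upland→Ivy→Oak: 16+24+35+16+15 = 106
Ash→Thorn→Willow→Upland→Oak→Ivy: 16+24+35+21+15 = 111
Ash→Thorn→Oak→Ivy→Willow→Upland: 16+10+15+29+35 = 105
Ash→Thorn→Oak→Ivy→Upland→Willow: 16+10+15+16+35 = 92
… (106 more)
Ash→Ivy→Thorn→Upland→Oak→Willow: 11+5+15+21+14 = 66  ← best
The minimum is 66.
One shortest path: Ash → Ivy → Thorn → Upland → Oak → Willow.

Minimum one-way distance = 66 blocks.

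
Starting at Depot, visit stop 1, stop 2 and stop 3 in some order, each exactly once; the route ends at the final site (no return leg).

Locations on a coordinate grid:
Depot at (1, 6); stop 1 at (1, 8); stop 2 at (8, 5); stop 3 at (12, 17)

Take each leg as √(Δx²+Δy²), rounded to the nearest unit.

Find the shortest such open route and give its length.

There are 3! = 6 possible orderings.
Depot - stop 1 - stop 2 - stop 3: 2+8+13 = 23
Depot - stop 1 - stop 3 - stop 2: 2+14+13 = 29
Depot - stop 2 - stop 1 - stop 3: 7+8+14 = 29
Depot - stop 2 - stop 3 - stop 1: 7+13+14 = 34
Depot - stop 3 - stop 1 - stop 2: 16+14+8 = 38
Depot - stop 3 - stop 2 - stop 1: 16+13+8 = 37
The minimum is 23.
One shortest path: Depot → stop 1 → stop 2 → stop 3.

Minimum one-way distance = 23.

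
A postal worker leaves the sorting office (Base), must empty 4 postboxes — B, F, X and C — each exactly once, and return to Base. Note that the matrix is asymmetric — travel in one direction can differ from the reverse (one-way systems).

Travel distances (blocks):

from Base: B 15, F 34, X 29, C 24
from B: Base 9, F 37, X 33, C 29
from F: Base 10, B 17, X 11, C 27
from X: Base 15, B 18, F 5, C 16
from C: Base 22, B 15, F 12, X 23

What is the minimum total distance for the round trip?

Minimum total distance: 74 blocks.

Base→B→F→X→C→Base: 15+37+11+16+22 = 101
Base→B→F→C→X→Base: 15+37+27+23+15 = 117
Base→B→X→F→C→Base: 15+33+5+27+22 = 102
Base→B→X→C→F→Base: 15+33+16+12+10 = 86
Base→B→C→F→X→Base: 15+29+12+11+15 = 82
Base→B→C→X→F→Base: 15+29+23+5+10 = 82
Base→F→B→X→C→Base: 34+17+33+16+22 = 122
Base→F→B→C→X→Base: 34+17+29+23+15 = 118
Base→F→X→B→C→Base: 34+11+18+29+22 = 114
Base→F→X→C→B→Base: 34+11+16+15+9 = 85
Base→F→C→B→X→Base: 34+27+15+33+15 = 124
Base→F→C→X→B→Base: 34+27+23+18+9 = 111
Base→X→B→F→C→Base: 29+18+37+27+22 = 133
Base→X→B→C→F→Base: 29+18+29+12+10 = 98
… (10 more)
Base→C→F→X→B→Base: 24+12+11+18+9 = 74  ← best
The minimum is 74.
One optimal route: Base → C → F → X → B → Base.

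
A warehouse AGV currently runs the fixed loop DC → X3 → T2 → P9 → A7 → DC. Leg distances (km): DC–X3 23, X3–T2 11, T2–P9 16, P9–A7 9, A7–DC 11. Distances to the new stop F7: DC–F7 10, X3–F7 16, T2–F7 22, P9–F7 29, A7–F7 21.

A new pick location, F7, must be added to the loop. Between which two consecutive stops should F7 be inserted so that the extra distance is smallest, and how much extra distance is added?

Adding 3 km by placing F7 on the DC–X3 leg.

Insertion cost between consecutive stops i–j is d(i,F7) + d(F7,j) − d(i,j):
  between DC and X3: 10 + 16 − 23 = 3
  between X3 and T2: 16 + 22 − 11 = 27
  between T2 and P9: 22 + 29 − 16 = 35
  between P9 and A7: 29 + 21 − 9 = 41
  between A7 and DC: 21 + 10 − 11 = 20
Cheapest insertion is between DC and X3, adding 3.
New total = 70 + 3 = 73.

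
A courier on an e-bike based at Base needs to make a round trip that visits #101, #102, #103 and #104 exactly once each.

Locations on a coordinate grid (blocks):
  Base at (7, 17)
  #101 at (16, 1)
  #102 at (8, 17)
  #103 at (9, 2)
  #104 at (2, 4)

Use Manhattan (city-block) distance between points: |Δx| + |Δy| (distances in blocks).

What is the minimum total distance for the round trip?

Base - #101 - #102 - #103 - #104 - Base: 25+24+16+9+18 = 92
Base - #101 - #102 - #104 - #103 - Base: 25+24+19+9+17 = 94
Base - #101 - #103 - #102 - #104 - Base: 25+8+16+19+18 = 86
Base - #101 - #103 - #104 - #102 - Base: 25+8+9+19+1 = 62
Base - #101 - #104 - #102 - #103 - Base: 25+17+19+16+17 = 94
Base - #101 - #104 - #103 - #102 - Base: 25+17+9+16+1 = 68
Base - #102 - #101 - #103 - #104 - Base: 1+24+8+9+18 = 60
Base - #102 - #101 - #104 - #103 - Base: 1+24+17+9+17 = 68
Base - #102 - #103 - #101 - #104 - Base: 1+16+8+17+18 = 60
Base - #102 - #104 - #101 - #103 - Base: 1+19+17+8+17 = 62
Base - #103 - #101 - #102 - #104 - Base: 17+8+24+19+18 = 86
Base - #103 - #102 - #101 - #104 - Base: 17+16+24+17+18 = 92
The minimum is 60.
One optimal route: Base → #102 → #101 → #103 → #104 → Base (or its reverse).

60 blocks — the shortest possible round trip.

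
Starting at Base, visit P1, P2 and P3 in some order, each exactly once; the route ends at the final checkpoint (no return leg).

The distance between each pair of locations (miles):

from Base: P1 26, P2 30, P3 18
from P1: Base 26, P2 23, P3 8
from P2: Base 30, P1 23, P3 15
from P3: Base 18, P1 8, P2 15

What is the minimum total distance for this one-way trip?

Minimum one-way distance = 49 miles.

There are 3! = 6 possible orderings.
Base → P1 → P2 → P3: 26+23+15 = 64
Base → P1 → P3 → P2: 26+8+15 = 49
Base → P2 → P1 → P3: 30+23+8 = 61
Base → P2 → P3 → P1: 30+15+8 = 53
Base → P3 → P1 → P2: 18+8+23 = 49
Base → P3 → P2 → P1: 18+15+23 = 56
The minimum is 49.
One shortest path: Base → P1 → P3 → P2.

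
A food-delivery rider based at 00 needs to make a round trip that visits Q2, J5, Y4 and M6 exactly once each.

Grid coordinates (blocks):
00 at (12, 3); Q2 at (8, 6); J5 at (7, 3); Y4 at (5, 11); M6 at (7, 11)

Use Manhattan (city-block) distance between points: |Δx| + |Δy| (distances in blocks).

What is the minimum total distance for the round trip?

Shortest round trip = 30 blocks.

There are 12 distinct closed tours to check (reversals are equivalent).
00-Q2-J5-Y4-M6-00: 7+4+10+2+13 = 36
00-Q2-J5-M6-Y4-00: 7+4+8+2+15 = 36
00-Q2-Y4-J5-M6-00: 7+8+10+8+13 = 46
00-Q2-Y4-M6-J5-00: 7+8+2+8+5 = 30
00-Q2-M6-J5-Y4-00: 7+6+8+10+15 = 46
00-Q2-M6-Y4-J5-00: 7+6+2+10+5 = 30
00-J5-Q2-Y4-M6-00: 5+4+8+2+13 = 32
00-J5-Q2-M6-Y4-00: 5+4+6+2+15 = 32
00-J5-Y4-Q2-M6-00: 5+10+8+6+13 = 42
00-J5-M6-Q2-Y4-00: 5+8+6+8+15 = 42
00-Y4-Q2-J5-M6-00: 15+8+4+8+13 = 48
00-Y4-J5-Q2-M6-00: 15+10+4+6+13 = 48
The minimum is 30.
One optimal route: 00 → Q2 → Y4 → M6 → J5 → 00 (or its reverse).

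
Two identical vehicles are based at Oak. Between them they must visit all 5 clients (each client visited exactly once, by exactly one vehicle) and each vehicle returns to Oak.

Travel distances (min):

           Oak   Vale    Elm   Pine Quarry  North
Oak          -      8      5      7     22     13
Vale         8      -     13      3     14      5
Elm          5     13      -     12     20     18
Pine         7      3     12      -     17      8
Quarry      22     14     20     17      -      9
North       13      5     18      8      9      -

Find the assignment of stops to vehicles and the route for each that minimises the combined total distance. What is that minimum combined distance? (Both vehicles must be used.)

Try each way of splitting the stops between the two vehicles (each non-empty) and, for each split, find the best tour for each vehicle:
  {Vale} + {Elm, Pine, Quarry, North}: 16 + 49 = 65
  {Elm} + {Vale, Pine, Quarry, North}: 10 + 46 = 56
  {Vale, Elm} + {Pine, Quarry, North}: 26 + 46 = 72
  {Pine} + {Vale, Elm, Quarry, North}: 14 + 47 = 61
  {Vale, Pine} + {Elm, Quarry, North}: 18 + 47 = 65
  {Elm, Pine} + {Vale, Quarry, North}: 24 + 44 = 68
  … (15 splits in total)
Best: vehicle 1 Oak → Elm → Oak = 10; vehicle 2 Oak → Vale → Quarry → North → Pine → Oak = 46; combined 56.

Minimum combined distance: 56 min.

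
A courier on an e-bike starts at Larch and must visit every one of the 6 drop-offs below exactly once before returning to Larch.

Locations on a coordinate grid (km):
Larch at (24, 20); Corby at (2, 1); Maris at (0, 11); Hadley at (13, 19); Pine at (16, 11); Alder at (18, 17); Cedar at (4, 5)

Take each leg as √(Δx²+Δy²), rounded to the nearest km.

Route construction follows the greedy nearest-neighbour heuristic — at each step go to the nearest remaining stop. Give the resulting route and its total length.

At Larch the remaining stops are Alder 7, Hadley 11, Pine 12, Cedar 25, Maris 26, Corby 29; go to Alder.
At Alder the remaining stops are Hadley 5, Pine 6, Cedar 18, Maris 19, Corby 23; go to Hadley.
At Hadley the remaining stops are Pine 9, Maris 15, Cedar 17, Corby 21; go to Pine.
At Pine the remaining stops are Cedar 13, Maris 16, Corby 17; go to Cedar.
At Cedar the remaining stops are Corby 4, Maris 7; go to Corby.
At Corby the remaining stops are Maris 10; go to Maris.
Return Maris→Larch: 26.
Total = 7 + 5 + 9 + 13 + 4 + 10 + 26 = 74.

Total distance 74 km via the nearest-neighbour route Larch → Alder → Hadley → Pine → Cedar → Corby → Maris → Larch.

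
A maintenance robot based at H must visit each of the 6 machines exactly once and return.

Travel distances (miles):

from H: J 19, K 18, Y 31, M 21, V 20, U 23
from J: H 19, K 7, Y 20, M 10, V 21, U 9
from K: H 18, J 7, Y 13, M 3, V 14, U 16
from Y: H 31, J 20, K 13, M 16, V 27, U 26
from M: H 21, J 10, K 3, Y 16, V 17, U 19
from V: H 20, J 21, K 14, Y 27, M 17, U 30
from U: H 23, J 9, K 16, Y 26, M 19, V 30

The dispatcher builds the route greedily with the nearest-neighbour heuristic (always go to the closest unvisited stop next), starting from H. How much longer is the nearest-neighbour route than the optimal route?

Excess over optimum: 8 miles.

H: K=18, J=19, V=20, M=21, U=23, Y=31 ⇒ K
K: M=3, J=7, Y=13, V=14, U=16 ⇒ M
M: J=10, Y=16, V=17, U=19 ⇒ J
J: U=9, Y=20, V=21 ⇒ U
U: Y=26, V=30 ⇒ Y
Y: V=27 ⇒ V
NN route H → K → M → J → U → Y → V → H costs 113.
Optimal: H → V → K → Y → M → J → U → H costs 105 (by enumerating all 360 distinct tours).
Excess = 113 − 105 = 8.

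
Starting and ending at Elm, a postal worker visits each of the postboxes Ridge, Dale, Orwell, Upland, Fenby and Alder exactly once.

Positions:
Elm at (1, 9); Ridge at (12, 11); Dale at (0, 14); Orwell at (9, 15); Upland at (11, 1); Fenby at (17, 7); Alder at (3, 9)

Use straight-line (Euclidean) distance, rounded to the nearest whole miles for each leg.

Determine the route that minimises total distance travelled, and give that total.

With 6 stops there are 6!/2 = 360 distinct round trips (a route and its reverse cost the same).
Elm - Ridge - Dale - Orwell - Upland - Fenby - Alder - Elm: 11+12+9+14+8+14+2 = 70
Elm - Ridge - Dale - Orwell - Upland - Alder - Fenby - Elm: 11+12+9+14+11+14+16 = 87
Elm - Ridge - Dale - Orwell - Fenby - Upland - Alder - Elm: 11+12+9+11+8+11+2 = 64
Elm - Ridge - Dale - Orwell - Fenby - Alder - Upland - Elm: 11+12+9+11+14+11+13 = 81
Elm - Ridge - Dale - Orwell - Alder - Upland - Fenby - Elm: 11+12+9+8+11+8+16 = 75
Elm - Ridge - Dale - Orwell - Alder - Fenby - Upland - Elm: 11+12+9+8+14+8+13 = 75
Elm - Ridge - Dale - Upland - Orwell - Fenby - Alder - Elm: 11+12+17+14+11+14+2 = 81
Elm - Ridge - Dale - Upland - Orwell - Alder - Fenby - Elm: 11+12+17+14+8+14+16 = 92
… (352 more)
Elm - Dale - Orwell - Ridge - Fenby - Upland - Alder - Elm: 5+9+5+6+8+11+2 = 46  ← best
The minimum is 46.
One optimal route: Elm → Dale → Orwell → Ridge → Fenby → Upland → Alder → Elm (or its reverse).

Shortest round trip = 46 miles.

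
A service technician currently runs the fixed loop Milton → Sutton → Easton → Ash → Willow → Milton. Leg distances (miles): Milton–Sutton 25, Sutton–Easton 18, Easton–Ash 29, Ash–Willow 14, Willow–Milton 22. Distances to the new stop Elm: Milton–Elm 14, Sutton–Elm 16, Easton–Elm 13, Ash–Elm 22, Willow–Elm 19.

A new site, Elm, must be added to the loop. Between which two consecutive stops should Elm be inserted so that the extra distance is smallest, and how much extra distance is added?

Minimum extra distance: 5 miles, inserting Elm between Milton and Sutton.

Insertion cost between consecutive stops i–j is d(i,Elm) + d(Elm,j) − d(i,j):
  between Milton and Sutton: 14 + 16 − 25 = 5
  between Sutton and Easton: 16 + 13 − 18 = 11
  between Easton and Ash: 13 + 22 − 29 = 6
  between Ash and Willow: 22 + 19 − 14 = 27
  between Willow and Milton: 19 + 14 − 22 = 11
Cheapest insertion is between Milton and Sutton, adding 5.
New total = 108 + 5 = 113.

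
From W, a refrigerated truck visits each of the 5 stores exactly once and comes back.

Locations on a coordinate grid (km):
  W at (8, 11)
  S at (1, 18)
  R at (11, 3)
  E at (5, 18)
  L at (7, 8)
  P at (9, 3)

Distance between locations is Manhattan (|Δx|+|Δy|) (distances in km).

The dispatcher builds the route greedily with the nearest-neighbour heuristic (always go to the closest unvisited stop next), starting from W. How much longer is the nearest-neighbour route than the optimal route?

2 km longer than the optimal tour.

W: L=4, P=9, E=10, R=11, S=14 ⇒ L
L: P=7, R=9, E=12, S=16 ⇒ P
P: R=2, E=19, S=23 ⇒ R
R: E=21, S=25 ⇒ E
E: S=4 ⇒ S
NN route W → L → P → R → E → S → W costs 52.
Optimal: W → S → E → L → R → P → W costs 50 (by enumerating all 60 distinct tours).
Excess = 52 − 50 = 2.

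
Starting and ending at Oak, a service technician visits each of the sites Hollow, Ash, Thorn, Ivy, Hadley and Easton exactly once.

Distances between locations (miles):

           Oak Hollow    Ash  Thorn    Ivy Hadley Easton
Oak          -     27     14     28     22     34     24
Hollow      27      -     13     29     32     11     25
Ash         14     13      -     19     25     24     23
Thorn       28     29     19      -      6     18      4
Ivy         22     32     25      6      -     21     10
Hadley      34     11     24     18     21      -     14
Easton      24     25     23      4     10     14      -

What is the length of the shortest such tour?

Oak→Hollow→Ash→Thorn→Ivy→Hadley→Easton→Oak: 27+13+19+6+21+14+24 = 124
Oak→Hollow→Ash→Thorn→Ivy→Easton→Hadley→Oak: 27+13+19+6+10+14+34 = 123
Oak→Hollow→Ash→Thorn→Hadley→Ivy→Easton→Oak: 27+13+19+18+21+10+24 = 132
Oak→Hollow→Ash→Thorn→Hadley→Easton→Ivy→Oak: 27+13+19+18+14+10+22 = 123
Oak→Hollow→Ash→Thorn→Easton→Ivy→Hadley→Oak: 27+13+19+4+10+21+34 = 128
Oak→Hollow→Ash→Thorn→Easton→Hadley→Ivy→Oak: 27+13+19+4+14+21+22 = 120
Oak→Hollow→Ash→Ivy→Thorn→Hadley→Easton→Oak: 27+13+25+6+18+14+24 = 127
Oak→Hollow→Ash→Ivy→Thorn→Easton→Hadley→Oak: 27+13+25+6+4+14+34 = 123
… (352 more)
Oak→Ash→Hollow→Hadley→Easton→Thorn→Ivy→Oak: 14+13+11+14+4+6+22 = 84  ← best
The minimum is 84.
One optimal route: Oak → Ash → Hollow → Hadley → Easton → Thorn → Ivy → Oak (or its reverse).

Shortest round trip = 84 miles.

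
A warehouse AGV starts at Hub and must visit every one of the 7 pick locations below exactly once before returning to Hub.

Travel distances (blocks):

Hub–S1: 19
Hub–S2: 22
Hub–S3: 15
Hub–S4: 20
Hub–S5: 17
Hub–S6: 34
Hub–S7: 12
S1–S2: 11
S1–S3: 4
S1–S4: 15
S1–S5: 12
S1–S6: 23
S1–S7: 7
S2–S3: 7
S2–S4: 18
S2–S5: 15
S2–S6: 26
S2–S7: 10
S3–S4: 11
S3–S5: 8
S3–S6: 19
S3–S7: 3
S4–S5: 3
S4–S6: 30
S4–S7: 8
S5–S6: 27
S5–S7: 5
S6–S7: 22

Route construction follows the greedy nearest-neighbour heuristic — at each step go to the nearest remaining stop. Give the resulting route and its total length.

At Hub the remaining stops are S7 12, S3 15, S5 17, S1 19, S4 20, S2 22, S6 34; go to S7.
At S7 the remaining stops are S3 3, S5 5, S1 7, S4 8, S2 10, S6 22; go to S3.
At S3 the remaining stops are S1 4, S2 7, S5 8, S4 11, S6 19; go to S1.
At S1 the remaining stops are S2 11, S5 12, S4 15, S6 23; go to S2.
At S2 the remaining stops are S5 15, S4 18, S6 26; go to S5.
At S5 the remaining stops are S4 3, S6 27; go to S4.
At S4 the remaining stops are S6 30; go to S6.
Return S6→Hub: 34.
Total = 12 + 3 + 4 + 11 + 15 + 3 + 30 + 34 = 112.

Nearest-neighbour total = 112 blocks; route Hub → S7 → S3 → S1 → S2 → S5 → S4 → S6 → Hub.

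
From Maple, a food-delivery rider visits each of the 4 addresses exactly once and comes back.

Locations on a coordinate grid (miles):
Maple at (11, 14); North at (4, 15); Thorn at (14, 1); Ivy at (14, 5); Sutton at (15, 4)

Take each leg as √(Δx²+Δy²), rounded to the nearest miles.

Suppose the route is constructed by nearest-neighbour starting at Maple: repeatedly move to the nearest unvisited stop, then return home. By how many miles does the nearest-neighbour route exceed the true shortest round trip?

The nearest-neighbour route is 1 miles longer than optimal.

Maple: North=7, Ivy=9, Sutton=11, Thorn=13 ⇒ North
North: Ivy=14, Sutton=16, Thorn=17 ⇒ Ivy
Ivy: Sutton=1, Thorn=4 ⇒ Sutton
Sutton: Thorn=3 ⇒ Thorn
NN route Maple → North → Ivy → Sutton → Thorn → Maple costs 38.
Optimal: Maple → North → Thorn → Sutton → Ivy → Maple costs 37 (by enumerating all 12 distinct tours).
Excess = 38 − 37 = 1.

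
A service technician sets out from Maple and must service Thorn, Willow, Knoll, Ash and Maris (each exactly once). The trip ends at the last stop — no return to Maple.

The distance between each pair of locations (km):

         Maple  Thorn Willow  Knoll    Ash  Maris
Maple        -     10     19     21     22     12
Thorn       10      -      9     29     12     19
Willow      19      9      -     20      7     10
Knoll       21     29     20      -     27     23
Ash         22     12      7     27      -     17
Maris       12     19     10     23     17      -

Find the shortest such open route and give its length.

There are 5! = 120 possible orderings.
Maple - Thorn - Willow - Knoll - Ash - Maris: 10+9+20+27+17 = 83
Maple - Thorn - Willow - Knoll - Maris - Ash: 10+9+20+23+17 = 79
Maple - Thorn - Willow - Ash - Knoll - Maris: 10+9+7+27+23 = 76
Maple - Thorn - Willow - Ash - Maris - Knoll: 10+9+7+17+23 = 66
Maple - Thorn - Willow - Maris - Knoll - Ash: 10+9+10+23+27 = 79
Maple - Thorn - Willow - Maris - Ash - Knoll: 10+9+10+17+27 = 73
Maple - Thorn - Knoll - Willow - Ash - Maris: 10+29+20+7+17 = 83
Maple - Thorn - Knoll - Willow - Maris - Ash: 10+29+20+10+17 = 86
Maple - Thorn - Knoll - Ash - Willow - Maris: 10+29+27+7+10 = 83
Maple - Thorn - Knoll - Ash - Maris - Willow: 10+29+27+17+10 = 93
Maple - Thorn - Knoll - Maris - Willow - Ash: 10+29+23+10+7 = 79
Maple - Thorn - Knoll - Maris - Ash - Willow: 10+29+23+17+7 = 86
Maple - Thorn - Ash - Willow - Knoll - Maris: 10+12+7+20+23 = 72
Maple - Thorn - Ash - Willow - Maris - Knoll: 10+12+7+10+23 = 62
… (106 more)
The minimum is 62.
One shortest path: Maple → Thorn → Ash → Willow → Maris → Knoll.

62 km — the minimum one-way total.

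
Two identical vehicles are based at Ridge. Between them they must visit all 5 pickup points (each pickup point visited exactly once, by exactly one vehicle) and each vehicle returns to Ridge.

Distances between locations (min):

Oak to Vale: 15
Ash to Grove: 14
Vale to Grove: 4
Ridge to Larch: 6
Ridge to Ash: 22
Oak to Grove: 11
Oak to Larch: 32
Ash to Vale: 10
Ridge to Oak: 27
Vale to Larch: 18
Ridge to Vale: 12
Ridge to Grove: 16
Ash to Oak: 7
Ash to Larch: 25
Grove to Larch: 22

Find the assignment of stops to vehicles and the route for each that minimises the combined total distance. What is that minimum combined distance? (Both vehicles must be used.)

Minimum combined distance: 68 min.

Check every non-empty split of the stops between the two vehicles; for each half take its own optimal tour:
  {Ash} + {Oak, Vale, Grove, Larch}: 44 + 65 = 109
  {Oak} + {Ash, Vale, Grove, Larch}: 54 + 61 = 115
  {Ash, Oak} + {Vale, Grove, Larch}: 56 + 44 = 100
  {Vale} + {Ash, Oak, Grove, Larch}: 24 + 65 = 89
  {Ash, Vale} + {Oak, Grove, Larch}: 44 + 65 = 109
  {Oak, Vale} + {Ash, Grove, Larch}: 54 + 61 = 115
  … (15 splits in total)
  {Ash, Oak, Vale, Grove} + {Larch}: 56 + 12 = 68  ← best
Best: vehicle 1 Ridge → Ash → Oak → Grove → Vale → Ridge = 56; vehicle 2 Ridge → Larch → Ridge = 12; combined 68.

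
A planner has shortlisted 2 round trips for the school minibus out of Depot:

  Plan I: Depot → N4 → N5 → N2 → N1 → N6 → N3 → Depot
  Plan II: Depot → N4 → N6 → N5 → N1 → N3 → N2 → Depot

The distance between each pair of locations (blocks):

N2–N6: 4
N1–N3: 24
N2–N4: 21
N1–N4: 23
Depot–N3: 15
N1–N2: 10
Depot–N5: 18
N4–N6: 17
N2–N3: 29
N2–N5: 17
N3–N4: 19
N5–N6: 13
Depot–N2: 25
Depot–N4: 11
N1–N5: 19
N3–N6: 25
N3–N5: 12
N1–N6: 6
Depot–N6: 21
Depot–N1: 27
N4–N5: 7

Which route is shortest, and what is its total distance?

91 blocks — Plan I is the shortest.

Plan I: 11 + 7 + 17 + 10 + 6 + 25 + 15 = 91
Plan II: 11 + 17 + 13 + 19 + 24 + 29 + 25 = 138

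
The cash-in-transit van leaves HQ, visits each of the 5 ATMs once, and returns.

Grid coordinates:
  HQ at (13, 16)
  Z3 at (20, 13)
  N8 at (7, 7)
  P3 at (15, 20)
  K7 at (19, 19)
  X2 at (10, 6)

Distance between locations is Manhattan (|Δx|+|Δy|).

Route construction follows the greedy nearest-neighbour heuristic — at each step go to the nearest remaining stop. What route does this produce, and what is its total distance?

HQ → [P3:6 / K7:9 / Z3:10 / X2:13 / N8:15] → P3 (6)
P3 → [K7:5 / Z3:12 / X2:19 / N8:21] → K7 (5)
K7 → [Z3:7 / X2:22 / N8:24] → Z3 (7)
Z3 → [X2:17 / N8:19] → X2 (17)
X2 → [N8:4] → N8 (4)
Return N8→HQ: 15.
Total = 6 + 5 + 7 + 17 + 4 + 15 = 54.

54 along HQ → P3 → K7 → Z3 → X2 → N8 → HQ.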